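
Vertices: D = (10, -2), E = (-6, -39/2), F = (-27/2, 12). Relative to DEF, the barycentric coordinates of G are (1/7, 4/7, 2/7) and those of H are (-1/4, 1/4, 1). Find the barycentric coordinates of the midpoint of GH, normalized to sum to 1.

Since both coordinate triples sum to 1, the midpoint's barycentrics are the componentwise average.
(1/7+-1/4)/2 = -3/56; similarly 23/56 and 9/14.

(-3/56, 23/56, 9/14)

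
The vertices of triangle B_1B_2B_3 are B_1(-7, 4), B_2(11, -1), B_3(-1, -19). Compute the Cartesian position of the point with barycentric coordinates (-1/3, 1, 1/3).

M = (-1/3)·B_1 + 1·B_2 + (1/3)·B_3.
x-coordinate: (-1/3)·(-7) + 1·11 + (1/3)·(-1) = 13.
y-coordinate: (-1/3)·4 + 1·(-1) + (1/3)·(-19) = -26/3.

(13, -26/3)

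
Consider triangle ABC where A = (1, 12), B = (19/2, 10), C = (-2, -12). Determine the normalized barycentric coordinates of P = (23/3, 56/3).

(2/3, 2/3, -1/3)

Signed area of the reference triangle: [ABC] = ½·(1·(10−(-12)) + (19/2)·(-12−12) + (-2)·(12−10)) = ½·(22 − 228 − 4) = -105.
[PBC] = ½·((23/3)·(10−(-12)) + (19/2)·(-12−(56/3)) + (-2)·(56/3−10)) = ½·(506/3 − 874/3 − 52/3) = -70, so the A-coordinate is (-70)/(-105) = 2/3.
[APC] = ½·(1·(56/3−(-12)) + (23/3)·(-12−12) + (-2)·(12−(56/3))) = ½·(92/3 − 184 + 40/3) = -70, so the B-coordinate is 2/3.
[ABP] = ½·(1·(10−(56/3)) + (19/2)·(56/3−12) + (23/3)·(12−10)) = ½·(-26/3 + 190/3 + 46/3) = 35, so the C-coordinate is -1/3.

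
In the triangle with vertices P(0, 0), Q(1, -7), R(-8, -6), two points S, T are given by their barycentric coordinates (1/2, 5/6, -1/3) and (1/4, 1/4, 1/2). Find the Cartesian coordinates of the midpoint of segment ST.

Barycentric coordinates of the midpoint are the average: (3/8, 13/24, 1/12).
Converting: (3/8)·P + (13/24)·Q + (1/12)·R = (-1/8, -103/24).

(-1/8, -103/24)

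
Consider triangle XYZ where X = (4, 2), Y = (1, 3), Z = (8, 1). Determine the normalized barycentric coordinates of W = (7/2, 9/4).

Signed area of the reference triangle: [XYZ] = ½·(4·(3−1) + 1·(1−2) + 8·(2−3)) = ½·(8 − 1 − 8) = -1/2.
[WYZ] = ½·((7/2)·(3−1) + 1·(1−(9/4)) + 8·(9/4−3)) = ½·(7 − 5/4 − 6) = -1/8, so the X-coordinate is (-1/8)/(-1/2) = 1/4.
[XWZ] = ½·(4·(9/4−1) + (7/2)·(1−2) + 8·(2−(9/4))) = ½·(5 − 7/2 − 2) = -1/4, so the Y-coordinate is 1/2.
[XYW] = ½·(4·(3−(9/4)) + 1·(9/4−2) + (7/2)·(2−3)) = ½·(3 + 1/4 − 7/2) = -1/8, so the Z-coordinate is 1/4.

(1/4, 1/2, 1/4)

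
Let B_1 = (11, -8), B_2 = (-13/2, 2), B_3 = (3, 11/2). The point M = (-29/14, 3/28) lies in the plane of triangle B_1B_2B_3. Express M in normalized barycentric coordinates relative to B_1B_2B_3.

(3/14, 5/7, 1/14)

Signed area of the reference triangle: [B_1B_2B_3] = ½·(11·(2−(11/2)) + (-13/2)·(11/2−(-8)) + 3·(-8−2)) = ½·(-77/2 − 351/4 − 30) = -625/8.
[MB_2B_3] = ½·((-29/14)·(2−(11/2)) + (-13/2)·(11/2−(3/28)) + 3·(3/28−2)) = ½·(29/4 − 1963/56 − 159/28) = -1875/112, so the B_1-coordinate is (-1875/112)/(-625/8) = 3/14.
[B_1MB_3] = ½·(11·(3/28−(11/2)) + (-29/14)·(11/2−(-8)) + 3·(-8−(3/28))) = ½·(-1661/28 − 783/28 − 681/28) = -3125/56, so the B_2-coordinate is 5/7.
[B_1B_2M] = ½·(11·(2−(3/28)) + (-13/2)·(3/28−(-8)) + (-29/14)·(-8−2)) = ½·(583/28 − 2951/56 + 145/7) = -625/112, so the B_3-coordinate is 1/14.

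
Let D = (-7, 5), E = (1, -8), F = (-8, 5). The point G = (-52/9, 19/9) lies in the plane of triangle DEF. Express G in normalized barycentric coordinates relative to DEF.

(2/9, 2/9, 5/9)

Signed area of the reference triangle: [DEF] = ½·((-7)·(-8−5) + 1·(5−5) + (-8)·(5−(-8))) = ½·(91 + 0 − 104) = -13/2.
[GEF] = ½·((-52/9)·(-8−5) + 1·(5−(19/9)) + (-8)·(19/9−(-8))) = ½·(676/9 + 26/9 − 728/9) = -13/9, so the D-coordinate is (-13/9)/(-13/2) = 2/9.
[DGF] = ½·((-7)·(19/9−5) + (-52/9)·(5−5) + (-8)·(5−(19/9))) = ½·(182/9 + 0 − 208/9) = -13/9, so the E-coordinate is 2/9.
[DEG] = ½·((-7)·(-8−(19/9)) + 1·(19/9−5) + (-52/9)·(5−(-8))) = ½·(637/9 − 26/9 − 676/9) = -65/18, so the F-coordinate is 5/9.
Check: 2/9 + 2/9 + 5/9 = 1.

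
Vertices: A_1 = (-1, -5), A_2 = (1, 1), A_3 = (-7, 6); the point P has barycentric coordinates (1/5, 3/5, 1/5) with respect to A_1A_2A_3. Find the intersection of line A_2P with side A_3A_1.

(-4, 1/2)

Line A_2P meets A_3A_1 where the A_2-coordinate vanishes; zeroing P's A_2-weight and renormalizing leaves A_3, A_1-weights 1/5 : 1/5 → (1/2, 1/2).
So Q = (1/2)·A_3 + (1/2)·A_1 = (-4, 1/2).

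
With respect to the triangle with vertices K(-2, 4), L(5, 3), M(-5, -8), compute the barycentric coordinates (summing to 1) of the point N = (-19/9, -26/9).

(2/9, 2/9, 5/9)

Signed area of the reference triangle: [KLM] = ½·((-2)·(3−(-8)) + 5·(-8−4) + (-5)·(4−3)) = ½·(-22 − 60 − 5) = -87/2.
[NLM] = ½·((-19/9)·(3−(-8)) + 5·(-8−(-26/9)) + (-5)·(-26/9−3)) = ½·(-209/9 − 230/9 + 265/9) = -29/3, so the K-coordinate is (-29/3)/(-87/2) = 2/9.
[KNM] = ½·((-2)·(-26/9−(-8)) + (-19/9)·(-8−4) + (-5)·(4−(-26/9))) = ½·(-92/9 + 76/3 − 310/9) = -29/3, so the L-coordinate is 2/9.
[KLN] = ½·((-2)·(3−(-26/9)) + 5·(-26/9−4) + (-19/9)·(4−3)) = ½·(-106/9 − 310/9 − 19/9) = -145/6, so the M-coordinate is 5/9.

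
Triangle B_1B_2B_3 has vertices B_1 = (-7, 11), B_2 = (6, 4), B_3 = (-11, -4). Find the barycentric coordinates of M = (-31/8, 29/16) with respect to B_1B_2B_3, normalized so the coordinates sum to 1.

(3/16, 3/8, 7/16)

Signed area of the reference triangle: [B_1B_2B_3] = ½·((-7)·(4−(-4)) + 6·(-4−11) + (-11)·(11−4)) = ½·(-56 − 90 − 77) = -223/2.
[MB_2B_3] = ½·((-31/8)·(4−(-4)) + 6·(-4−(29/16)) + (-11)·(29/16−4)) = ½·(-31 − 279/8 + 385/16) = -669/32, so the B_1-coordinate is (-669/32)/(-223/2) = 3/16.
[B_1MB_3] = ½·((-7)·(29/16−(-4)) + (-31/8)·(-4−11) + (-11)·(11−(29/16))) = ½·(-651/16 + 465/8 − 1617/16) = -669/16, so the B_2-coordinate is 3/8.
[B_1B_2M] = ½·((-7)·(4−(29/16)) + 6·(29/16−11) + (-31/8)·(11−4)) = ½·(-245/16 − 441/8 − 217/8) = -1561/32, so the B_3-coordinate is 7/16.
Check: 3/16 + 3/8 + 7/16 = 1.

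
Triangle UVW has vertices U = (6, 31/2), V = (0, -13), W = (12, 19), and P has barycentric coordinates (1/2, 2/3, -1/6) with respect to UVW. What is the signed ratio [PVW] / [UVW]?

1/2

The signed ratio [PVW]/[UVW] equals the barycentric coordinate of P at vertex U, which is 1/2.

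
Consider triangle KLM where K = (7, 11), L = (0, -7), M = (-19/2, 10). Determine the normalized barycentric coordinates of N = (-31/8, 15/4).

(1/8, 3/8, 1/2)

Signed area of the reference triangle: [KLM] = ½·(7·(-7−10) + 0·(10−11) + (-19/2)·(11−(-7))) = ½·(-119 + 0 − 171) = -145.
[NLM] = ½·((-31/8)·(-7−10) + 0·(10−(15/4)) + (-19/2)·(15/4−(-7))) = ½·(527/8 + 0 − 817/8) = -145/8, so the K-coordinate is (-145/8)/(-145) = 1/8.
[KNM] = ½·(7·(15/4−10) + (-31/8)·(10−11) + (-19/2)·(11−(15/4))) = ½·(-175/4 + 31/8 − 551/8) = -435/8, so the L-coordinate is 3/8.
[KLN] = ½·(7·(-7−(15/4)) + 0·(15/4−11) + (-31/8)·(11−(-7))) = ½·(-301/4 + 0 − 279/4) = -145/2, so the M-coordinate is 1/2.
Check: 1/8 + 3/8 + 1/2 = 1.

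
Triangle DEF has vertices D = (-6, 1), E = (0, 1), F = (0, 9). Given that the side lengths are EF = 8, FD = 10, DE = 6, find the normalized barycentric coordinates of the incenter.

The incenter has barycentric coordinates proportional to the opposite side lengths: (8 : 10 : 6).
Normalizing by 8+10+6 = 24 gives (1/3, 5/12, 1/4).

(1/3, 5/12, 1/4)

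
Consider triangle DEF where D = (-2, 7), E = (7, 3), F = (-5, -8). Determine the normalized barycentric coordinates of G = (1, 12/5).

(2/5, 2/5, 1/5)

Signed area of the reference triangle: [DEF] = ½·((-2)·(3−(-8)) + 7·(-8−7) + (-5)·(7−3)) = ½·(-22 − 105 − 20) = -147/2.
[GEF] = ½·(1·(3−(-8)) + 7·(-8−(12/5)) + (-5)·(12/5−3)) = ½·(11 − 364/5 + 3) = -147/5, so the D-coordinate is (-147/5)/(-147/2) = 2/5.
[DGF] = ½·((-2)·(12/5−(-8)) + 1·(-8−7) + (-5)·(7−(12/5))) = ½·(-104/5 − 15 − 23) = -147/5, so the E-coordinate is 2/5.
[DEG] = ½·((-2)·(3−(12/5)) + 7·(12/5−7) + 1·(7−3)) = ½·(-6/5 − 161/5 + 4) = -147/10, so the F-coordinate is 1/5.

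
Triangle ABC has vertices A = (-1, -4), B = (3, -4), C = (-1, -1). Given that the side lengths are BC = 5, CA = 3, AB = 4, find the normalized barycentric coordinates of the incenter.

(5/12, 1/4, 1/3)

The incenter has barycentric coordinates proportional to the opposite side lengths: (5 : 3 : 4).
Normalizing by 5+3+4 = 12 gives (5/12, 1/4, 1/3).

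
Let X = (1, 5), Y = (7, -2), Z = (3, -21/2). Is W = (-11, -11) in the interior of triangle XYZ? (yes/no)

no

Barycentric coordinates of W: (117/79, -218/79, 180/79).
The three coordinates are positive, negative, positive; a point is interior exactly when all three are positive.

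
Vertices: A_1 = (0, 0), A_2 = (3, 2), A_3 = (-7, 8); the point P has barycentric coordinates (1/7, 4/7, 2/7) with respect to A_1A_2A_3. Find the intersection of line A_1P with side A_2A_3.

Line A_1P meets A_2A_3 where the A_1-coordinate vanishes; zeroing P's A_1-weight and renormalizing leaves A_2, A_3-weights 4/7 : 2/7 → (2/3, 1/3).
So Q = (2/3)·A_2 + (1/3)·A_3 = (-1/3, 4).

(-1/3, 4)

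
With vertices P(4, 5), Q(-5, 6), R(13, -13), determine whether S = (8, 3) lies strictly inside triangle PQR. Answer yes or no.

Barycentric coordinates of S: (193/153, -6/17, 14/153).
The three coordinates are positive, negative, positive; a point is interior exactly when all three are positive.

no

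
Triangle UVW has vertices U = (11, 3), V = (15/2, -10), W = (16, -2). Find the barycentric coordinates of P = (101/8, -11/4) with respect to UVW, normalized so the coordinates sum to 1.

(1/4, 1/4, 1/2)

Signed area of the reference triangle: [UVW] = ½·(11·(-10−(-2)) + (15/2)·(-2−3) + 16·(3−(-10))) = ½·(-88 − 75/2 + 208) = 165/4.
[PVW] = ½·((101/8)·(-10−(-2)) + (15/2)·(-2−(-11/4)) + 16·(-11/4−(-10))) = ½·(-101 + 45/8 + 116) = 165/16, so the U-coordinate is (165/16)/(165/4) = 1/4.
[UPW] = ½·(11·(-11/4−(-2)) + (101/8)·(-2−3) + 16·(3−(-11/4))) = ½·(-33/4 − 505/8 + 92) = 165/16, so the V-coordinate is 1/4.
[UVP] = ½·(11·(-10−(-11/4)) + (15/2)·(-11/4−3) + (101/8)·(3−(-10))) = ½·(-319/4 − 345/8 + 1313/8) = 165/8, so the W-coordinate is 1/2.
Check: 1/4 + 1/4 + 1/2 = 1.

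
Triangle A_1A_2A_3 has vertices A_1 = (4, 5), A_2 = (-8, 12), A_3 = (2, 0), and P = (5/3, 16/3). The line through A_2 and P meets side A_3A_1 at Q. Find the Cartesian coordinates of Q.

Barycentric coordinates of P with respect to A_1A_2A_3: (2/3, 1/6, 1/6).
On side A_3A_1 the A_2-coordinate is zero; dropping P's A_2-weight 1/6 and renormalizing the remaining 1/6 : 2/3 gives weights 1/5, 4/5 on A_3, A_1.
Q = (1/5)·(2, 0) + (4/5)·(4, 5) = (18/5, 4).

(18/5, 4)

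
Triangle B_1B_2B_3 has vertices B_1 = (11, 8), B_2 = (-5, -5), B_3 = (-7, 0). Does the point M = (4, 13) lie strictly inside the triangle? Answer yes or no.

Barycentric coordinates of M: (81/106, -73/53, 171/106).
The three coordinates are positive, negative, positive; a point is interior exactly when all three are positive.

no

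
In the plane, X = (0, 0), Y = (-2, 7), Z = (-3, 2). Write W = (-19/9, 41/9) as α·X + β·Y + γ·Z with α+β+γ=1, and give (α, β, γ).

(1/9, 5/9, 1/3)

Signed area of the reference triangle: [XYZ] = ½·(0·(7−2) + (-2)·(2−0) + (-3)·(0−7)) = ½·(0 − 4 + 21) = 17/2.
[WYZ] = ½·((-19/9)·(7−2) + (-2)·(2−(41/9)) + (-3)·(41/9−7)) = ½·(-95/9 + 46/9 + 22/3) = 17/18, so the X-coordinate is (17/18)/(17/2) = 1/9.
[XWZ] = ½·(0·(41/9−2) + (-19/9)·(2−0) + (-3)·(0−(41/9))) = ½·(0 − 38/9 + 41/3) = 85/18, so the Y-coordinate is 5/9.
[XYW] = ½·(0·(7−(41/9)) + (-2)·(41/9−0) + (-19/9)·(0−7)) = ½·(0 − 82/9 + 133/9) = 17/6, so the Z-coordinate is 1/3.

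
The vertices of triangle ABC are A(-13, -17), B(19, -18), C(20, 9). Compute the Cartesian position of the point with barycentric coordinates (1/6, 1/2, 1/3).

P = (1/6)·A + (1/2)·B + (1/3)·C.
x-coordinate: (1/6)·(-13) + (1/2)·19 + (1/3)·20 = 14.
y-coordinate: (1/6)·(-17) + (1/2)·(-18) + (1/3)·9 = -53/6.

(14, -53/6)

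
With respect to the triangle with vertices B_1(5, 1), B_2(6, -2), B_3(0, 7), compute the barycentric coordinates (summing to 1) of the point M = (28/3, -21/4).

(7/6, 7/12, -3/4)

Signed area of the reference triangle: [B_1B_2B_3] = ½·(5·(-2−7) + 6·(7−1) + 0·(1−(-2))) = ½·(-45 + 36 + 0) = -9/2.
[MB_2B_3] = ½·((28/3)·(-2−7) + 6·(7−(-21/4)) + 0·(-21/4−(-2))) = ½·(-84 + 147/2 + 0) = -21/4, so the B_1-coordinate is (-21/4)/(-9/2) = 7/6.
[B_1MB_3] = ½·(5·(-21/4−7) + (28/3)·(7−1) + 0·(1−(-21/4))) = ½·(-245/4 + 56 + 0) = -21/8, so the B_2-coordinate is 7/12.
[B_1B_2M] = ½·(5·(-2−(-21/4)) + 6·(-21/4−1) + (28/3)·(1−(-2))) = ½·(65/4 − 75/2 + 28) = 27/8, so the B_3-coordinate is -3/4.
Check: 7/6 + 7/12 − 3/4 = 1.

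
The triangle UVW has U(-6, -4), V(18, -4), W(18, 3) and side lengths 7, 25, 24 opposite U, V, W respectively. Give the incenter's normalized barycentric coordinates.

(1/8, 25/56, 3/7)

The incenter has barycentric coordinates proportional to the opposite side lengths: (7 : 25 : 24).
Normalizing by 7+25+24 = 56 gives (1/8, 25/56, 3/7).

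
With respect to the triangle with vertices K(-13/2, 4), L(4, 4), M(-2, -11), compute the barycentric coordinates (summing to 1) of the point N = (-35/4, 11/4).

Signed area of the reference triangle: [KLM] = ½·((-13/2)·(4−(-11)) + 4·(-11−4) + (-2)·(4−4)) = ½·(-195/2 − 60 + 0) = -315/4.
[NLM] = ½·((-35/4)·(4−(-11)) + 4·(-11−(11/4)) + (-2)·(11/4−4)) = ½·(-525/4 − 55 + 5/2) = -735/8, so the K-coordinate is (-735/8)/(-315/4) = 7/6.
[KNM] = ½·((-13/2)·(11/4−(-11)) + (-35/4)·(-11−4) + (-2)·(4−(11/4))) = ½·(-715/8 + 525/4 − 5/2) = 315/16, so the L-coordinate is -1/4.
[KLN] = ½·((-13/2)·(4−(11/4)) + 4·(11/4−4) + (-35/4)·(4−4)) = ½·(-65/8 − 5 + 0) = -105/16, so the M-coordinate is 1/12.
Check: 7/6 − 1/4 + 1/12 = 1.

(7/6, -1/4, 1/12)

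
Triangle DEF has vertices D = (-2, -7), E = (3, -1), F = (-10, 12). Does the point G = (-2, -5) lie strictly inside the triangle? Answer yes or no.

yes

Barycentric coordinates of G: (9/11, 16/143, 10/143).
The three coordinates are positive, positive, positive; a point is interior exactly when all three are positive.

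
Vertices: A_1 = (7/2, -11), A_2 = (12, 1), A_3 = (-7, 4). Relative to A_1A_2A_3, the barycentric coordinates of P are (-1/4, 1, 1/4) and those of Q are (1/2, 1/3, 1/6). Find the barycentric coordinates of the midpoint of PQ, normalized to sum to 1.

Since both coordinate triples sum to 1, the midpoint's barycentrics are the componentwise average.
(-1/4+1/2)/2 = 1/8; similarly 2/3 and 5/24.

(1/8, 2/3, 5/24)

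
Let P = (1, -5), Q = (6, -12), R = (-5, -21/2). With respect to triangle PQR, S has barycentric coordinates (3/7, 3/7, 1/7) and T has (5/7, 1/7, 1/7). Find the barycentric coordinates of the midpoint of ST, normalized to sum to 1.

Since both coordinate triples sum to 1, the midpoint's barycentrics are the componentwise average.
(3/7+5/7)/2 = 4/7; similarly 2/7 and 1/7.

(4/7, 2/7, 1/7)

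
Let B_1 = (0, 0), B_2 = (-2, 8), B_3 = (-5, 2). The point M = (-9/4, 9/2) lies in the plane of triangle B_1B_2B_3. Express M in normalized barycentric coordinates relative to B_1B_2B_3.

Signed area of the reference triangle: [B_1B_2B_3] = ½·(0·(8−2) + (-2)·(2−0) + (-5)·(0−8)) = ½·(0 − 4 + 40) = 18.
[MB_2B_3] = ½·((-9/4)·(8−2) + (-2)·(2−(9/2)) + (-5)·(9/2−8)) = ½·(-27/2 + 5 + 35/2) = 9/2, so the B_1-coordinate is (9/2)/18 = 1/4.
[B_1MB_3] = ½·(0·(9/2−2) + (-9/4)·(2−0) + (-5)·(0−(9/2))) = ½·(0 − 9/2 + 45/2) = 9, so the B_2-coordinate is 1/2.
[B_1B_2M] = ½·(0·(8−(9/2)) + (-2)·(9/2−0) + (-9/4)·(0−8)) = ½·(0 − 9 + 18) = 9/2, so the B_3-coordinate is 1/4.

(1/4, 1/2, 1/4)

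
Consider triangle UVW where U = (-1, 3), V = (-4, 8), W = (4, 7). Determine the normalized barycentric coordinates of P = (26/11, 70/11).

Signed area of the reference triangle: [UVW] = ½·((-1)·(8−7) + (-4)·(7−3) + 4·(3−8)) = ½·(-1 − 16 − 20) = -37/2.
[PVW] = ½·((26/11)·(8−7) + (-4)·(7−(70/11)) + 4·(70/11−8)) = ½·(26/11 − 28/11 − 72/11) = -37/11, so the U-coordinate is (-37/11)/(-37/2) = 2/11.
[UPW] = ½·((-1)·(70/11−7) + (26/11)·(7−3) + 4·(3−(70/11))) = ½·(7/11 + 104/11 − 148/11) = -37/22, so the V-coordinate is 1/11.
[UVP] = ½·((-1)·(8−(70/11)) + (-4)·(70/11−3) + (26/11)·(3−8)) = ½·(-18/11 − 148/11 − 130/11) = -148/11, so the W-coordinate is 8/11.
Check: 2/11 + 1/11 + 8/11 = 1.

(2/11, 1/11, 8/11)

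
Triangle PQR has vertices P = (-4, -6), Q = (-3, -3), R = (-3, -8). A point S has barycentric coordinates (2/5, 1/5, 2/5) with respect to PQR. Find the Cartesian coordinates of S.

S = (2/5)·P + (1/5)·Q + (2/5)·R.
x-coordinate: (2/5)·(-4) + (1/5)·(-3) + (2/5)·(-3) = -17/5.
y-coordinate: (2/5)·(-6) + (1/5)·(-3) + (2/5)·(-8) = -31/5.

(-17/5, -31/5)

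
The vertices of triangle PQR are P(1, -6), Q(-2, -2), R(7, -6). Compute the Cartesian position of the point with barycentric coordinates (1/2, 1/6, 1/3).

S = (1/2)·P + (1/6)·Q + (1/3)·R.
x-coordinate: (1/2)·1 + (1/6)·(-2) + (1/3)·7 = 5/2.
y-coordinate: (1/2)·(-6) + (1/6)·(-2) + (1/3)·(-6) = -16/3.

(5/2, -16/3)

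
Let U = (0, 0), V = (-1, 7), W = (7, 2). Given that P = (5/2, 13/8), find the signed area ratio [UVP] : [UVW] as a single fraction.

3/8

[UVW] = ½·(0·(7−2) + (-1)·(2−0) + 7·(0−7)) = ½·(0 − 2 − 49) = -51/2.
[UVP] = ½·(0·(7−(13/8)) + (-1)·(13/8−0) + (5/2)·(0−7)) = ½·(0 − 13/8 − 35/2) = -153/16, so the ratio is (-153/16)/(-51/2) = 3/8.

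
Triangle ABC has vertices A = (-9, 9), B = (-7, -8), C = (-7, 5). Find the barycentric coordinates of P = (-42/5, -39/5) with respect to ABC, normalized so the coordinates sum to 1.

Signed area of the reference triangle: [ABC] = ½·((-9)·(-8−5) + (-7)·(5−9) + (-7)·(9−(-8))) = ½·(117 + 28 − 119) = 13.
[PBC] = ½·((-42/5)·(-8−5) + (-7)·(5−(-39/5)) + (-7)·(-39/5−(-8))) = ½·(546/5 − 448/5 − 7/5) = 91/10, so the A-coordinate is (91/10)/13 = 7/10.
[APC] = ½·((-9)·(-39/5−5) + (-42/5)·(5−9) + (-7)·(9−(-39/5))) = ½·(576/5 + 168/5 − 588/5) = 78/5, so the B-coordinate is 6/5.
[ABP] = ½·((-9)·(-8−(-39/5)) + (-7)·(-39/5−9) + (-42/5)·(9−(-8))) = ½·(9/5 + 588/5 − 714/5) = -117/10, so the C-coordinate is -9/10.
Check: 7/10 + 6/5 − 9/10 = 1.

(7/10, 6/5, -9/10)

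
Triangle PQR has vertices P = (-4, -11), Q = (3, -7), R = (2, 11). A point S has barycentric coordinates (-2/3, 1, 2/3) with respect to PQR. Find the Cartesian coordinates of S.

(7, 23/3)

S = (-2/3)·P + 1·Q + (2/3)·R.
x-coordinate: (-2/3)·(-4) + 1·3 + (2/3)·2 = 7.
y-coordinate: (-2/3)·(-11) + 1·(-7) + (2/3)·11 = 23/3.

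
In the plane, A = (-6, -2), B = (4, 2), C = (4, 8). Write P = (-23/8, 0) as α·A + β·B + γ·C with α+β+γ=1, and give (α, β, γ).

(11/16, 3/16, 1/8)

Signed area of the reference triangle: [ABC] = ½·((-6)·(2−8) + 4·(8−(-2)) + 4·(-2−2)) = ½·(36 + 40 − 16) = 30.
[PBC] = ½·((-23/8)·(2−8) + 4·(8−0) + 4·(0−2)) = ½·(69/4 + 32 − 8) = 165/8, so the A-coordinate is (165/8)/30 = 11/16.
[APC] = ½·((-6)·(0−8) + (-23/8)·(8−(-2)) + 4·(-2−0)) = ½·(48 − 115/4 − 8) = 45/8, so the B-coordinate is 3/16.
[ABP] = ½·((-6)·(2−0) + 4·(0−(-2)) + (-23/8)·(-2−2)) = ½·(-12 + 8 + 23/2) = 15/4, so the C-coordinate is 1/8.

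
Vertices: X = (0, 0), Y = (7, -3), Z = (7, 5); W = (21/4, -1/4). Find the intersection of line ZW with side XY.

(14/3, -2)

Barycentric coordinates of W with respect to XYZ: (1/4, 1/2, 1/4).
On side XY the Z-coordinate is zero; dropping W's Z-weight 1/4 and renormalizing the remaining 1/4 : 1/2 gives weights 1/3, 2/3 on X, Y.
V = (1/3)·(0, 0) + (2/3)·(7, -3) = (14/3, -2).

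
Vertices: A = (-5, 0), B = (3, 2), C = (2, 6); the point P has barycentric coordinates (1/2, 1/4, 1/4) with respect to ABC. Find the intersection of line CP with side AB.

Line CP meets AB where the C-coordinate vanishes; zeroing P's C-weight and renormalizing leaves A, B-weights 1/2 : 1/4 → (2/3, 1/3).
So Q = (2/3)·A + (1/3)·B = (-7/3, 2/3).

(-7/3, 2/3)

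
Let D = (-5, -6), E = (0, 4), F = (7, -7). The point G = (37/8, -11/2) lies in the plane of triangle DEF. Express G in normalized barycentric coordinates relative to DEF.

(1/8, 1/8, 3/4)

Signed area of the reference triangle: [DEF] = ½·((-5)·(4−(-7)) + 0·(-7−(-6)) + 7·(-6−4)) = ½·(-55 + 0 − 70) = -125/2.
[GEF] = ½·((37/8)·(4−(-7)) + 0·(-7−(-11/2)) + 7·(-11/2−4)) = ½·(407/8 + 0 − 133/2) = -125/16, so the D-coordinate is (-125/16)/(-125/2) = 1/8.
[DGF] = ½·((-5)·(-11/2−(-7)) + (37/8)·(-7−(-6)) + 7·(-6−(-11/2))) = ½·(-15/2 − 37/8 − 7/2) = -125/16, so the E-coordinate is 1/8.
[DEG] = ½·((-5)·(4−(-11/2)) + 0·(-11/2−(-6)) + (37/8)·(-6−4)) = ½·(-95/2 + 0 − 185/4) = -375/8, so the F-coordinate is 3/4.
Check: 1/8 + 1/8 + 3/4 = 1.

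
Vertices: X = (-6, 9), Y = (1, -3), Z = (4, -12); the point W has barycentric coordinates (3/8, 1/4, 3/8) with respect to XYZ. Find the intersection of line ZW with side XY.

Line ZW meets XY where the Z-coordinate vanishes; zeroing W's Z-weight and renormalizing leaves X, Y-weights 3/8 : 1/4 → (3/5, 2/5).
So V = (3/5)·X + (2/5)·Y = (-16/5, 21/5).

(-16/5, 21/5)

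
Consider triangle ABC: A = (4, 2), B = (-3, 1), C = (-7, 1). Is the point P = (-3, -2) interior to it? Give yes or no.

no

Barycentric coordinates of P: (-3, 37/4, -21/4).
The three coordinates are negative, positive, negative; a point is interior exactly when all three are positive.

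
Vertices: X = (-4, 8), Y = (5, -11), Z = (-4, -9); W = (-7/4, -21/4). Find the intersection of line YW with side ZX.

(-4, -10/3)

Barycentric coordinates of W with respect to XYZ: (1/4, 1/4, 1/2).
On side ZX the Y-coordinate is zero; dropping W's Y-weight 1/4 and renormalizing the remaining 1/2 : 1/4 gives weights 2/3, 1/3 on Z, X.
V = (2/3)·(-4, -9) + (1/3)·(-4, 8) = (-4, -10/3).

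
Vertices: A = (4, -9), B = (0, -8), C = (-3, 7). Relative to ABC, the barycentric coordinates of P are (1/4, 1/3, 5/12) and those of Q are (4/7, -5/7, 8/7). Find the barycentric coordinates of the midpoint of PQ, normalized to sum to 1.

(23/56, -4/21, 131/168)

Since both coordinate triples sum to 1, the midpoint's barycentrics are the componentwise average.
(1/4+4/7)/2 = 23/56; similarly -4/21 and 131/168.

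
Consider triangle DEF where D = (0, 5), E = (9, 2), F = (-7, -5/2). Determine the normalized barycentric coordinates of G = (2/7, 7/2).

Signed area of the reference triangle: [DEF] = ½·(0·(2−(-5/2)) + 9·(-5/2−5) + (-7)·(5−2)) = ½·(0 − 135/2 − 21) = -177/4.
[GEF] = ½·((2/7)·(2−(-5/2)) + 9·(-5/2−(7/2)) + (-7)·(7/2−2)) = ½·(9/7 − 54 − 21/2) = -885/28, so the D-coordinate is (-885/28)/(-177/4) = 5/7.
[DGF] = ½·(0·(7/2−(-5/2)) + (2/7)·(-5/2−5) + (-7)·(5−(7/2))) = ½·(0 − 15/7 − 21/2) = -177/28, so the E-coordinate is 1/7.
[DEG] = ½·(0·(2−(7/2)) + 9·(7/2−5) + (2/7)·(5−2)) = ½·(0 − 27/2 + 6/7) = -177/28, so the F-coordinate is 1/7.

(5/7, 1/7, 1/7)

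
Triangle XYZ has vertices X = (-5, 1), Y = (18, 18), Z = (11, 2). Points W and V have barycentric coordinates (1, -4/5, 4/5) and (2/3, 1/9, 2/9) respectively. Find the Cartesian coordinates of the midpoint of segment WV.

(-427/90, -391/90)

Barycentric coordinates of the midpoint are the average: (5/6, -31/90, 23/45).
Converting: (5/6)·X + (-31/90)·Y + (23/45)·Z = (-427/90, -391/90).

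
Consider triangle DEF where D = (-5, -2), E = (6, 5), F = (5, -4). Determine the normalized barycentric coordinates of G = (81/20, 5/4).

Signed area of the reference triangle: [DEF] = ½·((-5)·(5−(-4)) + 6·(-4−(-2)) + 5·(-2−5)) = ½·(-45 − 12 − 35) = -46.
[GEF] = ½·((81/20)·(5−(-4)) + 6·(-4−(5/4)) + 5·(5/4−5)) = ½·(729/20 − 63/2 − 75/4) = -69/10, so the D-coordinate is (-69/10)/(-46) = 3/20.
[DGF] = ½·((-5)·(5/4−(-4)) + (81/20)·(-4−(-2)) + 5·(-2−(5/4))) = ½·(-105/4 − 81/10 − 65/4) = -253/10, so the E-coordinate is 11/20.
[DEG] = ½·((-5)·(5−(5/4)) + 6·(5/4−(-2)) + (81/20)·(-2−5)) = ½·(-75/4 + 39/2 − 567/20) = -69/5, so the F-coordinate is 3/10.

(3/20, 11/20, 3/10)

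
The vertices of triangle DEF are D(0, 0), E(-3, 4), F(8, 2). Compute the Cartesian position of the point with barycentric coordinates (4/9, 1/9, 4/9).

(29/9, 4/3)

G = (4/9)·D + (1/9)·E + (4/9)·F.
x-coordinate: (4/9)·0 + (1/9)·(-3) + (4/9)·8 = 29/9.
y-coordinate: (4/9)·0 + (1/9)·4 + (4/9)·2 = 4/3.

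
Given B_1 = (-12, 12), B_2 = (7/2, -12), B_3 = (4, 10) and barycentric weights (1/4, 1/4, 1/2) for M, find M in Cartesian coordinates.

(-1/8, 5)

M = (1/4)·B_1 + (1/4)·B_2 + (1/2)·B_3.
x-coordinate: (1/4)·(-12) + (1/4)·(7/2) + (1/2)·4 = -1/8.
y-coordinate: (1/4)·12 + (1/4)·(-12) + (1/2)·10 = 5.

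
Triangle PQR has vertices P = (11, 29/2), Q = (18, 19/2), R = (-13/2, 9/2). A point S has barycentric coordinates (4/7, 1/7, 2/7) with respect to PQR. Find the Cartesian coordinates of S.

S = (4/7)·P + (1/7)·Q + (2/7)·R.
x-coordinate: (4/7)·11 + (1/7)·18 + (2/7)·(-13/2) = 7.
y-coordinate: (4/7)·(29/2) + (1/7)·(19/2) + (2/7)·(9/2) = 153/14.

(7, 153/14)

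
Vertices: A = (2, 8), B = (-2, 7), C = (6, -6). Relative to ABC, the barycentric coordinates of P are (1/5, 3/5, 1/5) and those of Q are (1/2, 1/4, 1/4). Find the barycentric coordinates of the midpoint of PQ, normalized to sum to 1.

(7/20, 17/40, 9/40)

Since both coordinate triples sum to 1, the midpoint's barycentrics are the componentwise average.
(1/5+1/2)/2 = 7/20; similarly 17/40 and 9/40.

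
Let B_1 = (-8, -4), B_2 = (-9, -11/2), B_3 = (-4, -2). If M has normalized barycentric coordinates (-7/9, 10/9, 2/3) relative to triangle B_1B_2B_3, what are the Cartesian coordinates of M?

(-58/9, -13/3)

M = (-7/9)·B_1 + (10/9)·B_2 + (2/3)·B_3.
x-coordinate: (-7/9)·(-8) + (10/9)·(-9) + (2/3)·(-4) = -58/9.
y-coordinate: (-7/9)·(-4) + (10/9)·(-11/2) + (2/3)·(-2) = -13/3.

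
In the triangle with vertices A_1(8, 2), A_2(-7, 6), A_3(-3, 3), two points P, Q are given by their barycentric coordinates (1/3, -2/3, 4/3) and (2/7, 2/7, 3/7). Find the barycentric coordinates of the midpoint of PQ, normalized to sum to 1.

(13/42, -4/21, 37/42)

Since both coordinate triples sum to 1, the midpoint's barycentrics are the componentwise average.
(1/3+2/7)/2 = 13/42; similarly -4/21 and 37/42.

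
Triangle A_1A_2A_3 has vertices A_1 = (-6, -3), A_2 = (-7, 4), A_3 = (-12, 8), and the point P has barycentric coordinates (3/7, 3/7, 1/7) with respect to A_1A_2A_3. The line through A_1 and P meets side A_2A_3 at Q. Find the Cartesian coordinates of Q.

(-33/4, 5)

Line A_1P meets A_2A_3 where the A_1-coordinate vanishes; zeroing P's A_1-weight and renormalizing leaves A_2, A_3-weights 3/7 : 1/7 → (3/4, 1/4).
So Q = (3/4)·A_2 + (1/4)·A_3 = (-33/4, 5).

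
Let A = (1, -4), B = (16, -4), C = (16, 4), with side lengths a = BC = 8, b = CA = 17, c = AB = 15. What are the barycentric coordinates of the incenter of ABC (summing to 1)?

The incenter has barycentric coordinates proportional to the opposite side lengths: (8 : 17 : 15).
Normalizing by 8+17+15 = 40 gives (1/5, 17/40, 3/8).

(1/5, 17/40, 3/8)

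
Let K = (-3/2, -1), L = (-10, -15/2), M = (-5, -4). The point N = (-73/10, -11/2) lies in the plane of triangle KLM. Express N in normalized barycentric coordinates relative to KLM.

(1/5, 3/5, 1/5)

Signed area of the reference triangle: [KLM] = ½·((-3/2)·(-15/2−(-4)) + (-10)·(-4−(-1)) + (-5)·(-1−(-15/2))) = ½·(21/4 + 30 − 65/2) = 11/8.
[NLM] = ½·((-73/10)·(-15/2−(-4)) + (-10)·(-4−(-11/2)) + (-5)·(-11/2−(-15/2))) = ½·(511/20 − 15 − 10) = 11/40, so the K-coordinate is (11/40)/(11/8) = 1/5.
[KNM] = ½·((-3/2)·(-11/2−(-4)) + (-73/10)·(-4−(-1)) + (-5)·(-1−(-11/2))) = ½·(9/4 + 219/10 − 45/2) = 33/40, so the L-coordinate is 3/5.
[KLN] = ½·((-3/2)·(-15/2−(-11/2)) + (-10)·(-11/2−(-1)) + (-73/10)·(-1−(-15/2))) = ½·(3 + 45 − 949/20) = 11/40, so the M-coordinate is 1/5.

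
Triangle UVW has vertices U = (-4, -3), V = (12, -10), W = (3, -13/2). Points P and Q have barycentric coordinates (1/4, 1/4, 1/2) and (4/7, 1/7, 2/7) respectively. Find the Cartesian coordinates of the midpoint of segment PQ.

(53/28, -23/4)

Barycentric coordinates of the midpoint are the average: (23/56, 11/56, 11/28).
Converting: (23/56)·U + (11/56)·V + (11/28)·W = (53/28, -23/4).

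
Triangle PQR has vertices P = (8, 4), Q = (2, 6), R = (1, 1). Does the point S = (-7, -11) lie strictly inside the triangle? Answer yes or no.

no

Barycentric coordinates of S: (-7/8, -15/8, 15/4).
The three coordinates are negative, negative, positive; a point is interior exactly when all three are positive.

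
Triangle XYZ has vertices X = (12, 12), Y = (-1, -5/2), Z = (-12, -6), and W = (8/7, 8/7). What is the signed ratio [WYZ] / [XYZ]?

2/7

[XYZ] = ½·(12·(-5/2−(-6)) + (-1)·(-6−12) + (-12)·(12−(-5/2))) = ½·(42 + 18 − 174) = -57.
[WYZ] = ½·((8/7)·(-5/2−(-6)) + (-1)·(-6−(8/7)) + (-12)·(8/7−(-5/2))) = ½·(4 + 50/7 − 306/7) = -114/7, so the ratio is (-114/7)/(-57) = 2/7.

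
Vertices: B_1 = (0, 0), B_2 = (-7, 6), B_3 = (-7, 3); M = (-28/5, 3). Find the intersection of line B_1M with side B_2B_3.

Barycentric coordinates of M with respect to B_1B_2B_3: (1/5, 1/5, 3/5).
On side B_2B_3 the B_1-coordinate is zero; dropping M's B_1-weight 1/5 and renormalizing the remaining 1/5 : 3/5 gives weights 1/4, 3/4 on B_2, B_3.
N = (1/4)·(-7, 6) + (3/4)·(-7, 3) = (-7, 15/4).

(-7, 15/4)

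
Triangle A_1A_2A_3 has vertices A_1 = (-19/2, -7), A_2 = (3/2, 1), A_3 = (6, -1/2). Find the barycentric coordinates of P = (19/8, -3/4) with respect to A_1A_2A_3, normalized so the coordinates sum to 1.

(1/8, 3/8, 1/2)

Signed area of the reference triangle: [A_1A_2A_3] = ½·((-19/2)·(1−(-1/2)) + (3/2)·(-1/2−(-7)) + 6·(-7−1)) = ½·(-57/4 + 39/4 − 48) = -105/4.
[PA_2A_3] = ½·((19/8)·(1−(-1/2)) + (3/2)·(-1/2−(-3/4)) + 6·(-3/4−1)) = ½·(57/16 + 3/8 − 21/2) = -105/32, so the A_1-coordinate is (-105/32)/(-105/4) = 1/8.
[A_1PA_3] = ½·((-19/2)·(-3/4−(-1/2)) + (19/8)·(-1/2−(-7)) + 6·(-7−(-3/4))) = ½·(19/8 + 247/16 − 75/2) = -315/32, so the A_2-coordinate is 3/8.
[A_1A_2P] = ½·((-19/2)·(1−(-3/4)) + (3/2)·(-3/4−(-7)) + (19/8)·(-7−1)) = ½·(-133/8 + 75/8 − 19) = -105/8, so the A_3-coordinate is 1/2.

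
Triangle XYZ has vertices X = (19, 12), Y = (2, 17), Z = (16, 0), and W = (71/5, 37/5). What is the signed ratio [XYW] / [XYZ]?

[XYZ] = ½·(19·(17−0) + 2·(0−12) + 16·(12−17)) = ½·(323 − 24 − 80) = 219/2.
[XYW] = ½·(19·(17−(37/5)) + 2·(37/5−12) + (71/5)·(12−17)) = ½·(912/5 − 46/5 − 71) = 511/10, so the ratio is (511/10)/(219/2) = 7/15.

7/15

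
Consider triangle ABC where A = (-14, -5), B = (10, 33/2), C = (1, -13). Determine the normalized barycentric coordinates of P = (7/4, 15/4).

(1/4, 1/2, 1/4)

Signed area of the reference triangle: [ABC] = ½·((-14)·(33/2−(-13)) + 10·(-13−(-5)) + 1·(-5−(33/2))) = ½·(-413 − 80 − 43/2) = -1029/4.
[PBC] = ½·((7/4)·(33/2−(-13)) + 10·(-13−(15/4)) + 1·(15/4−(33/2))) = ½·(413/8 − 335/2 − 51/4) = -1029/16, so the A-coordinate is (-1029/16)/(-1029/4) = 1/4.
[APC] = ½·((-14)·(15/4−(-13)) + (7/4)·(-13−(-5)) + 1·(-5−(15/4))) = ½·(-469/2 − 14 − 35/4) = -1029/8, so the B-coordinate is 1/2.
[ABP] = ½·((-14)·(33/2−(15/4)) + 10·(15/4−(-5)) + (7/4)·(-5−(33/2))) = ½·(-357/2 + 175/2 − 301/8) = -1029/16, so the C-coordinate is 1/4.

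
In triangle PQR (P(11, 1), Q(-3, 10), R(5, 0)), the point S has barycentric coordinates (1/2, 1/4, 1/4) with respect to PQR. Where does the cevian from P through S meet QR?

Line PS meets QR where the P-coordinate vanishes; zeroing S's P-weight and renormalizing leaves Q, R-weights 1/4 : 1/4 → (1/2, 1/2).
So T = (1/2)·Q + (1/2)·R = (1, 5).

(1, 5)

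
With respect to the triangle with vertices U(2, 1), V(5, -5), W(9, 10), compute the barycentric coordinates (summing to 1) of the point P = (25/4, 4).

Signed area of the reference triangle: [UVW] = ½·(2·(-5−10) + 5·(10−1) + 9·(1−(-5))) = ½·(-30 + 45 + 54) = 69/2.
[PVW] = ½·((25/4)·(-5−10) + 5·(10−4) + 9·(4−(-5))) = ½·(-375/4 + 30 + 81) = 69/8, so the U-coordinate is (69/8)/(69/2) = 1/4.
[UPW] = ½·(2·(4−10) + (25/4)·(10−1) + 9·(1−4)) = ½·(-12 + 225/4 − 27) = 69/8, so the V-coordinate is 1/4.
[UVP] = ½·(2·(-5−4) + 5·(4−1) + (25/4)·(1−(-5))) = ½·(-18 + 15 + 75/2) = 69/4, so the W-coordinate is 1/2.

(1/4, 1/4, 1/2)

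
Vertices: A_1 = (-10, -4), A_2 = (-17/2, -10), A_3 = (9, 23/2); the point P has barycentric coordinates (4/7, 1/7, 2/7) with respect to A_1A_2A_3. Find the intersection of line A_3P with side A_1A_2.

(-97/10, -26/5)

Line A_3P meets A_1A_2 where the A_3-coordinate vanishes; zeroing P's A_3-weight and renormalizing leaves A_1, A_2-weights 4/7 : 1/7 → (4/5, 1/5).
So Q = (4/5)·A_1 + (1/5)·A_2 = (-97/10, -26/5).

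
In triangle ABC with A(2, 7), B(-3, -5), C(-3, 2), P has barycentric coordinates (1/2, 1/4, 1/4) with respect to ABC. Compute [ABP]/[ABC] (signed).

1/4

The signed ratio [ABP]/[ABC] equals the barycentric coordinate of P at vertex C, which is 1/4.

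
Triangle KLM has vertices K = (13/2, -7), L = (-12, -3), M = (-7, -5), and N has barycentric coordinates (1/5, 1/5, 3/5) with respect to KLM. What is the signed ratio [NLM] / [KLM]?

The signed ratio [NLM]/[KLM] equals the barycentric coordinate of N at vertex K, which is 1/5.

1/5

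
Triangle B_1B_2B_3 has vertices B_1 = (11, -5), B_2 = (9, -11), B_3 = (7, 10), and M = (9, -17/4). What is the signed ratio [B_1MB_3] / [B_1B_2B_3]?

1/2

[B_1B_2B_3] = ½·(11·(-11−10) + 9·(10−(-5)) + 7·(-5−(-11))) = ½·(-231 + 135 + 42) = -27.
[B_1MB_3] = ½·(11·(-17/4−10) + 9·(10−(-5)) + 7·(-5−(-17/4))) = ½·(-627/4 + 135 − 21/4) = -27/2, so the ratio is (-27/2)/(-27) = 1/2.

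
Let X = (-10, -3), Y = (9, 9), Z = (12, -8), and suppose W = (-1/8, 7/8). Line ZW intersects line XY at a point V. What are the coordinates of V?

Barycentric coordinates of W with respect to XYZ: (1/2, 3/8, 1/8).
On side XY the Z-coordinate is zero; dropping W's Z-weight 1/8 and renormalizing the remaining 1/2 : 3/8 gives weights 4/7, 3/7 on X, Y.
V = (4/7)·(-10, -3) + (3/7)·(9, 9) = (-13/7, 15/7).

(-13/7, 15/7)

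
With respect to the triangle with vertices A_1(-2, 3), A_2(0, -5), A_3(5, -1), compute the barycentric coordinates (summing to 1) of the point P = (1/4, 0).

Signed area of the reference triangle: [A_1A_2A_3] = ½·((-2)·(-5−(-1)) + 0·(-1−3) + 5·(3−(-5))) = ½·(8 + 0 + 40) = 24.
[PA_2A_3] = ½·((1/4)·(-5−(-1)) + 0·(-1−0) + 5·(0−(-5))) = ½·(-1 + 0 + 25) = 12, so the A_1-coordinate is 12/24 = 1/2.
[A_1PA_3] = ½·((-2)·(0−(-1)) + (1/4)·(-1−3) + 5·(3−0)) = ½·(-2 − 1 + 15) = 6, so the A_2-coordinate is 1/4.
[A_1A_2P] = ½·((-2)·(-5−0) + 0·(0−3) + (1/4)·(3−(-5))) = ½·(10 + 0 + 2) = 6, so the A_3-coordinate is 1/4.

(1/2, 1/4, 1/4)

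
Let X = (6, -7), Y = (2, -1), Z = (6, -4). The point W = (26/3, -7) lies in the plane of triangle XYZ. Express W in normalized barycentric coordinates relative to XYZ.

(1/3, -2/3, 4/3)

Signed area of the reference triangle: [XYZ] = ½·(6·(-1−(-4)) + 2·(-4−(-7)) + 6·(-7−(-1))) = ½·(18 + 6 − 36) = -6.
[WYZ] = ½·((26/3)·(-1−(-4)) + 2·(-4−(-7)) + 6·(-7−(-1))) = ½·(26 + 6 − 36) = -2, so the X-coordinate is (-2)/(-6) = 1/3.
[XWZ] = ½·(6·(-7−(-4)) + (26/3)·(-4−(-7)) + 6·(-7−(-7))) = ½·(-18 + 26 + 0) = 4, so the Y-coordinate is -2/3.
[XYW] = ½·(6·(-1−(-7)) + 2·(-7−(-7)) + (26/3)·(-7−(-1))) = ½·(36 + 0 − 52) = -8, so the Z-coordinate is 4/3.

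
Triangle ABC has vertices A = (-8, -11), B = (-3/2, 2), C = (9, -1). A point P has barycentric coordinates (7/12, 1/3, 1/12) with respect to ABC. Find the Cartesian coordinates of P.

(-53/12, -35/6)

P = (7/12)·A + (1/3)·B + (1/12)·C.
x-coordinate: (7/12)·(-8) + (1/3)·(-3/2) + (1/12)·9 = -53/12.
y-coordinate: (7/12)·(-11) + (1/3)·2 + (1/12)·(-1) = -35/6.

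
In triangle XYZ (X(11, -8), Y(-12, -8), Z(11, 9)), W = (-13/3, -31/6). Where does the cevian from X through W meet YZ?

Barycentric coordinates of W with respect to XYZ: (1/6, 2/3, 1/6).
On side YZ the X-coordinate is zero; dropping W's X-weight 1/6 and renormalizing the remaining 2/3 : 1/6 gives weights 4/5, 1/5 on Y, Z.
V = (4/5)·(-12, -8) + (1/5)·(11, 9) = (-37/5, -23/5).

(-37/5, -23/5)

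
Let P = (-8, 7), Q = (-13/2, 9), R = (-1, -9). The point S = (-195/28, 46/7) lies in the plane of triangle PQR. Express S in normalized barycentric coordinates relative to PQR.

(4/7, 5/14, 1/14)

Signed area of the reference triangle: [PQR] = ½·((-8)·(9−(-9)) + (-13/2)·(-9−7) + (-1)·(7−9)) = ½·(-144 + 104 + 2) = -19.
[SQR] = ½·((-195/28)·(9−(-9)) + (-13/2)·(-9−(46/7)) + (-1)·(46/7−9)) = ½·(-1755/14 + 1417/14 + 17/7) = -76/7, so the P-coordinate is (-76/7)/(-19) = 4/7.
[PSR] = ½·((-8)·(46/7−(-9)) + (-195/28)·(-9−7) + (-1)·(7−(46/7))) = ½·(-872/7 + 780/7 − 3/7) = -95/14, so the Q-coordinate is 5/14.
[PQS] = ½·((-8)·(9−(46/7)) + (-13/2)·(46/7−7) + (-195/28)·(7−9)) = ½·(-136/7 + 39/14 + 195/14) = -19/14, so the R-coordinate is 1/14.
Check: 4/7 + 5/14 + 1/14 = 1.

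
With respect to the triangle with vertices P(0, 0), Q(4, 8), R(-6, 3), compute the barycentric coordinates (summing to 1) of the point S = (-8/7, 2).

(4/7, 1/7, 2/7)

Signed area of the reference triangle: [PQR] = ½·(0·(8−3) + 4·(3−0) + (-6)·(0−8)) = ½·(0 + 12 + 48) = 30.
[SQR] = ½·((-8/7)·(8−3) + 4·(3−2) + (-6)·(2−8)) = ½·(-40/7 + 4 + 36) = 120/7, so the P-coordinate is (120/7)/30 = 4/7.
[PSR] = ½·(0·(2−3) + (-8/7)·(3−0) + (-6)·(0−2)) = ½·(0 − 24/7 + 12) = 30/7, so the Q-coordinate is 1/7.
[PQS] = ½·(0·(8−2) + 4·(2−0) + (-8/7)·(0−8)) = ½·(0 + 8 + 64/7) = 60/7, so the R-coordinate is 2/7.
Check: 4/7 + 1/7 + 2/7 = 1.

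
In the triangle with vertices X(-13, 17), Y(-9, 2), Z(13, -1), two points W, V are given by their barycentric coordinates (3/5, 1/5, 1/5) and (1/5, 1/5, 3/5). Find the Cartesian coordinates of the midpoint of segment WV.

Barycentric coordinates of the midpoint are the average: (2/5, 1/5, 2/5).
Converting: (2/5)·X + (1/5)·Y + (2/5)·Z = (-9/5, 34/5).

(-9/5, 34/5)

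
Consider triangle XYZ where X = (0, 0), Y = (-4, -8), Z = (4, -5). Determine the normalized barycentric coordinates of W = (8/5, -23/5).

Signed area of the reference triangle: [XYZ] = ½·(0·(-8−(-5)) + (-4)·(-5−0) + 4·(0−(-8))) = ½·(0 + 20 + 32) = 26.
[WYZ] = ½·((8/5)·(-8−(-5)) + (-4)·(-5−(-23/5)) + 4·(-23/5−(-8))) = ½·(-24/5 + 8/5 + 68/5) = 26/5, so the X-coordinate is (26/5)/26 = 1/5.
[XWZ] = ½·(0·(-23/5−(-5)) + (8/5)·(-5−0) + 4·(0−(-23/5))) = ½·(0 − 8 + 92/5) = 26/5, so the Y-coordinate is 1/5.
[XYW] = ½·(0·(-8−(-23/5)) + (-4)·(-23/5−0) + (8/5)·(0−(-8))) = ½·(0 + 92/5 + 64/5) = 78/5, so the Z-coordinate is 3/5.
Check: 1/5 + 1/5 + 3/5 = 1.

(1/5, 1/5, 3/5)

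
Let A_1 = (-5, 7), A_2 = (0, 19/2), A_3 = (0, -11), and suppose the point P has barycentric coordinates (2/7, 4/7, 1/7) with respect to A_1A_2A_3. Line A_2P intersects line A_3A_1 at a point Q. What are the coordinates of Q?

Line A_2P meets A_3A_1 where the A_2-coordinate vanishes; zeroing P's A_2-weight and renormalizing leaves A_3, A_1-weights 1/7 : 2/7 → (1/3, 2/3).
So Q = (1/3)·A_3 + (2/3)·A_1 = (-10/3, 1).

(-10/3, 1)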